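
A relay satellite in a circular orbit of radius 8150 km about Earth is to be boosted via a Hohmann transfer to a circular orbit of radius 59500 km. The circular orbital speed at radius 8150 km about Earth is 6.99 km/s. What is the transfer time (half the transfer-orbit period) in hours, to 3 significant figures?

From the circular-orbit relation v² = μ/r at r = 8150 km: μ = v²r = (6.99)² × 8150 = 3.98210×10^5 km³/s².
The Hohmann ellipse has a_t = (r₁ + r₂)/2 = 33825 km.
Half the transfer-orbit period gives t = π√(a_t³/μ) = 30970 s.
Converting: 30970 s ÷ 3600 s/hour = 8.60 hours.

t = 8.60 hours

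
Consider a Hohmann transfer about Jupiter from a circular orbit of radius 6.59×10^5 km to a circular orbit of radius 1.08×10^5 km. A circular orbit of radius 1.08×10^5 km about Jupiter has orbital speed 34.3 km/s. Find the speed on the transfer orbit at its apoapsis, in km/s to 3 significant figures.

v = 7.37 km/s

From the circular-orbit relation v² = μ/r at r = 1.08×10^5 km: μ = v²r = (34.3)² × 1.08×10^5 = 1.27061×10^8 km³/s².
Semi-major axis of the transfer orbit: a_t = (6.590×10^5 + 1.080×10^5)/2 = 3.835×10^5 km.
The apoapsis of the transfer ellipse is at r = 6.590×10^5 km.
Applying v² = μ(2/r − 1/a_t): v = 7.369 km/s.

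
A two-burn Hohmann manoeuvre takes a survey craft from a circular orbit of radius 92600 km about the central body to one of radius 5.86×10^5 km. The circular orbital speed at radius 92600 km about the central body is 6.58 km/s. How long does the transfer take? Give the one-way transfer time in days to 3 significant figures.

From the circular-orbit relation v² = μ/r at r = 92600 km: μ = v²r = (6.58)² × 92600 = 4.00925×10^6 km³/s².
Semi-major axis of the transfer orbit: a_t = (92600 + 5.860×10^5)/2 = 3.393×10^5 km.
By Kepler's third law the transfer-orbit period is T = 2π√(a_t³/μ), so t = T/2 = 3.101×10^5 s.
Converting: 3.101×10^5 s ÷ 86400 s/day = 3.59 days.

t = 3.59 days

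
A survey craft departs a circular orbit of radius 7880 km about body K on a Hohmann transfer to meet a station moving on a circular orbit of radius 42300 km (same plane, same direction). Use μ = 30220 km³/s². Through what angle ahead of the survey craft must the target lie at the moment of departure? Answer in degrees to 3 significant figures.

φ = 97.8°

Semi-major axis of the transfer orbit: a_t = (7880 + 42300)/2 = 25090 km.
Transfer time t = π√(a_t³/μ) = 71821 s.
Target angular speed ω₂ = √(μ/r₂³) = 1.9982×10^-5 rad/s.
Angle swept by the target during transfer: ω₂·t = 1.4351 rad = 82.23°.
The survey craft traverses 180° on the transfer ellipse, so the target must lead by 180° − 82.23° = 97.8°.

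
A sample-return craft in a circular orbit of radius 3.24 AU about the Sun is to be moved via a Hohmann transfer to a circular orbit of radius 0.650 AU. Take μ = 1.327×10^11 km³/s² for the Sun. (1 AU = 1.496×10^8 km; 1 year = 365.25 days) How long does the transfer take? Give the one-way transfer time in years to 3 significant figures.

In km: r₁ = 3.24 × 1.496×10^8 = 4.84704×10^8 km; r₂ = 0.650 × 1.496×10^8 = 9.724×10^7 km.
Semi-major axis of the transfer orbit: a_t = (4.84704×10^8 + 9.724×10^7)/2 = 2.90972×10^8 km.
Half the transfer-orbit period gives t = π√(a_t³/μ) = 4.280×10^7 s.
Converting: 4.280×10^7 s ÷ 3.15576×10^7 s/year (365.25 × 86400) = 1.36 years.

t = 1.36 years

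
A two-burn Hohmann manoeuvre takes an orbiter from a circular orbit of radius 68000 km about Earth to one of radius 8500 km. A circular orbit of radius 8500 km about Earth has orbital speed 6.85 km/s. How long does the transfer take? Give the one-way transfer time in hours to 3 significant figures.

From the circular-orbit relation v² = μ/r at r = 8500 km: μ = v²r = (6.85)² × 8500 = 3.98841×10^5 km³/s².
Transfer-ellipse semi-major axis a_t = (r₁ + r₂)/2 = (68000 + 8500)/2 = 38250 km.
By Kepler's third law the transfer-orbit period is T = 2π√(a_t³/μ), so t = T/2 = 37210 s.
Converting: 37210 s ÷ 3600 s/hour = 10.3 hours.

t = 10.3 hours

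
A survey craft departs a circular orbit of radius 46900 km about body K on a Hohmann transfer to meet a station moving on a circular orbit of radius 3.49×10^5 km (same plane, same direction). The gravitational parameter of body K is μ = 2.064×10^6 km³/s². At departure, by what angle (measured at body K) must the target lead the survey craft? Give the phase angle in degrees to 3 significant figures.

Semi-major axis of the transfer orbit: a_t = (46900 + 3.490×10^5)/2 = 1.9795×10^5 km.
The half-period of the transfer ellipse is t = π√(a_t³/μ) = 1.926×10^5 s.
The target's mean motion on its circular orbit is ω₂ = √(μ/r₂³) = 6.968×10^-6 rad/s.
Angle swept by the target during transfer: ω₂·t = 1.342 rad = 76.89°.
The survey craft traverses 180° on the transfer ellipse, so the target must lead by 180° − 76.89° = 103°.

φ = 103°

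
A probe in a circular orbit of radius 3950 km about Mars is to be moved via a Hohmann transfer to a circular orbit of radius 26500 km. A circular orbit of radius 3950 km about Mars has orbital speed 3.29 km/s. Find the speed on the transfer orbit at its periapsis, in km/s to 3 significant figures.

From the circular-orbit relation v² = μ/r at r = 3950 km: μ = v²r = (3.29)² × 3950 = 42755.2 km³/s².
The Hohmann ellipse has a_t = (r₁ + r₂)/2 = 15225 km.
At periapsis, r = 3950 km.
From the vis-viva equation, v = √[μ(2/r − 1/a_t)] = 4.341 km/s.

v = 4.34 km/s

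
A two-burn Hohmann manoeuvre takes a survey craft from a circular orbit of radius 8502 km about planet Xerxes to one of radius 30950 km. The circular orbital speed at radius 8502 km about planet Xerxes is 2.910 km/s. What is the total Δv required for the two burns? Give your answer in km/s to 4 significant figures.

Δv = 1.259 km/s

From the circular-orbit relation v² = μ/r at r = 8502 km: μ = v²r = (2.910)² × 8502 = 71995.8 km³/s².
Semi-major axis of the transfer orbit: a_t = (8502 + 30950)/2 = 19726 km.
At r₁ the circular-orbit speed is v₁ = √(μ/r₁) = 2.9100 km/s.
On the transfer ellipse at r₁, vis-viva gives v_p = √[μ(2/r₁ − 1/a_t)] = 3.6451 km/s.
First burn Δv₁ = |v_p − v₁| = 0.7351 km/s.
Circular speed at r₂: v₂ = √(μ/r₂) = 1.5252 km/s.
Transfer-orbit speed at r₂: v_a = √[μ(2/r₂ − 1/a_t)] = 1.0013 km/s.
Second burn Δv₂ = |v₂ − v_a| = 0.5239 km/s.
Total Δv = Δv₁ + Δv₂ = 1.259 km/s.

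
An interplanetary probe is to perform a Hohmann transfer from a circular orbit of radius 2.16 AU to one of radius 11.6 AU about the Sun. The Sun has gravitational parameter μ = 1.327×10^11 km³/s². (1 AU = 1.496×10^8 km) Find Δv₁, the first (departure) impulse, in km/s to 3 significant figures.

In km: r₁ = 2.16 × 1.496×10^8 = 3.23136×10^8 km; r₂ = 11.6 × 1.496×10^8 = 1.73536×10^9 km.
Transfer-ellipse semi-major axis a_t = (r₁ + r₂)/2 = (3.23136×10^8 + 1.73536×10^9)/2 = 1.029248×10^9 km.
Circular speed at r = 3.23136×10^8 km: v_c = √(μ/r) = 20.2648 km/s.
Transfer-orbit speed at the same r (vis-viva, a = a_t): v_t = √[μ(2/r − 1/a_t)] = 26.3134 km/s.
Δv₁ = |v_t − v_c| = |26.3134 − 20.2648| = 6.049 km/s.

Δv₁ = 6.05 km/s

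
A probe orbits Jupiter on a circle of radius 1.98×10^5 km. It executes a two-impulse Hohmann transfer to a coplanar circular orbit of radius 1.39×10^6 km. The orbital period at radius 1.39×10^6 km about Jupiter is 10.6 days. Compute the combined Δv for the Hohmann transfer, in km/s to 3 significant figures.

From Kepler's third law T² = 4π²r³/μ at r = 1.39×10^6 km, T = 10.6 days = 10.6 × 86400 s = 9.1584×10^5 s: μ = 4π²r³/T² = 1.26405×10^8 km³/s².
Semi-major axis of the transfer orbit: a_t = (1.980×10^5 + 1.390×10^6)/2 = 7.940×10^5 km.
At r₁ the circular-orbit speed is v₁ = √(μ/r₁) = 25.267 km/s.
Transfer-orbit speed at r₁ (v² = μ(2/r − 1/a)): v_p = √[μ(2/r₁ − 1/a_t)] = 33.431 km/s.
First burn Δv₁ = |v_p − v₁| = 8.164 km/s.
Circular speed at r₂: v₂ = √(μ/r₂) = 9.536 km/s.
Transfer-orbit speed at r₂: v_a = √[μ(2/r₂ − 1/a_t)] = 4.762 km/s.
Second burn Δv₂ = |v₂ − v_a| = 4.774 km/s.
Total Δv = Δv₁ + Δv₂ = 12.94 km/s.

Δv = 12.9 km/s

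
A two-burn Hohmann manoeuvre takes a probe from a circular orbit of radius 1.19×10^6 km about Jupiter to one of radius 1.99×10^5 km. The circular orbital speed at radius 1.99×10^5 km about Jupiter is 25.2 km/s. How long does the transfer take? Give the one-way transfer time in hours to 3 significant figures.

From the circular-orbit relation v² = μ/r at r = 1.99×10^5 km: μ = v²r = (25.2)² × 1.99×10^5 = 1.26373×10^8 km³/s².
The Hohmann ellipse has a_t = (r₁ + r₂)/2 = 6.945×10^5 km.
Half the transfer-orbit period gives t = π√(a_t³/μ) = 1.617×10^5 s.
Converting: 1.617×10^5 s ÷ 3600 s/hour = 44.9 hours.

t = 44.9 hours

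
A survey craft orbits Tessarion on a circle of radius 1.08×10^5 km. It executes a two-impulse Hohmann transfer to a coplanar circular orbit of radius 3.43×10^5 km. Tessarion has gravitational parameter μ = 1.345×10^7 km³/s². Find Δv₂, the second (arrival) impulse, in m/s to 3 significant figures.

The Hohmann ellipse has a_t = (r₁ + r₂)/2 = 2.255×10^5 km.
Circular speed at r = 3.430×10^5 km: v_c = √(μ/r) = 6.262 km/s.
Transfer-orbit speed at the same r (vis-viva, a = a_t): v_t = √[μ(2/r − 1/a_t)] = 4.334 km/s.
Δv₂ = |v_t − v_c| = |4.334 − 6.262| = 1.928 km/s.

Δv₂ = 1930 m/s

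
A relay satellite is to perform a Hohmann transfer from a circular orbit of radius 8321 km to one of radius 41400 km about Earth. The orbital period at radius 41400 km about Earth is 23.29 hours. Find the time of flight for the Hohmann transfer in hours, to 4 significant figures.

From Kepler's third law T² = 4π²r³/μ at r = 41400 km, T = 23.29 hours = 23.29 × 3600 s = 83844 s: μ = 4π²r³/T² = 3.98489×10^5 km³/s².
The Hohmann ellipse has a_t = (r₁ + r₂)/2 = 24860.5 km.
By Kepler's third law the transfer-orbit period is T = 2π√(a_t³/μ), so t = T/2 = 19510 s.
Converting: 19510 s ÷ 3600 s/hour = 5.419 hours.

t = 5.419 hours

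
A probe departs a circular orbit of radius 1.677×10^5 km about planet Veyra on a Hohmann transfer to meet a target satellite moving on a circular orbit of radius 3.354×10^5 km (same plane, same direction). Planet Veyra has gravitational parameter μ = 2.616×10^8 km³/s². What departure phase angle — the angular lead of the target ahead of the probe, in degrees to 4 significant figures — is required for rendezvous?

φ = 63.09°

Semi-major axis of the transfer orbit: a_t = (1.677×10^5 + 3.354×10^5)/2 = 2.5155×10^5 km.
Transfer time t = π√(a_t³/μ) = 24506 s.
Target angular speed ω₂ = √(μ/r₂³) = 8.3267×10^-5 rad/s.
Angle swept by the target during transfer: ω₂·t = 2.0405 rad = 116.91°.
Arrival is 180° from departure on the ellipse, so φ = 180° − 116.91° = 63.09°.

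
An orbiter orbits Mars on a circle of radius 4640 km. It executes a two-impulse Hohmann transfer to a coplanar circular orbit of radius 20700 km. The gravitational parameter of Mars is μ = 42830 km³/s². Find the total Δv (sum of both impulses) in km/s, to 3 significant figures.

Δv = 1.41 km/s

Semi-major axis of the transfer orbit: a_t = (4640 + 20700)/2 = 12670 km.
Circular speed at r₁: v₁ = √(μ/r₁) = √(42830/4640) = 3.0382 km/s.
Transfer-orbit speed at r₁ (vis-viva equation): v_p = √[μ(2/r₁ − 1/a_t)] = 3.8834 km/s.
First burn Δv₁ = |v_p − v₁| = 0.8452 km/s.
At r₂, v₂ = √(μ/r₂) = 1.4384 km/s.
Transfer-orbit speed at r₂: v_a = √[μ(2/r₂ − 1/a_t)] = 0.87048 km/s.
Second burn Δv₂ = |v₂ − v_a| = 0.5679 km/s.
Total Δv = Δv₁ + Δv₂ = 1.413 km/s.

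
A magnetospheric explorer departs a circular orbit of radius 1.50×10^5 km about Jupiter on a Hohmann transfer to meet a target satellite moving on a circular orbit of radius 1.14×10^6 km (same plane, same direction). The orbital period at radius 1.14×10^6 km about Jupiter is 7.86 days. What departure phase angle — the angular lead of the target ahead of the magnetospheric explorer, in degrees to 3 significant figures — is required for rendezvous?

φ = 103°

From Kepler's third law T² = 4π²r³/μ at r = 1.14×10^6 km, T = 7.86 days = 7.86 × 86400 s = 6.79104×10^5 s: μ = 4π²r³/T² = 1.26824×10^8 km³/s².
Transfer-ellipse semi-major axis a_t = (r₁ + r₂)/2 = (1.500×10^5 + 1.140×10^6)/2 = 6.450×10^5 km.
The half-period of the transfer ellipse is t = π√(a_t³/μ) = 1.445×10^5 s.
The target's mean motion on its circular orbit is ω₂ = √(μ/r₂³) = 9.252×10^-6 rad/s.
Angle swept by the target during transfer: ω₂·t = 1.337 rad = 76.60°.
Arrival is 180° from departure on the ellipse, so φ = 180° − 76.60° = 103°.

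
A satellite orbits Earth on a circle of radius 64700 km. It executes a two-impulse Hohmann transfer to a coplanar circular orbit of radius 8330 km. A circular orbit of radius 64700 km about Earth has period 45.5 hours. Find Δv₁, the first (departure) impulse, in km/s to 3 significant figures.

From Kepler's third law T² = 4π²r³/μ at r = 64700 km, T = 45.5 hours = 45.5 × 3600 s = 1.638×10^5 s: μ = 4π²r³/T² = 3.98515×10^5 km³/s².
Semi-major axis of the transfer orbit: a_t = (64700 + 8330)/2 = 36515 km.
Circular speed at r = 64700 km: v_c = √(μ/r) = 2.4818 km/s.
Vis-viva on the transfer ellipse at r = 64700 km gives v_t = √[μ(2/r − 1/a_t)] = 1.1854 km/s.
Δv₁ = |v_t − v_c| = |1.1854 − 2.4818| = 1.296 km/s.

Δv₁ = 1.30 km/s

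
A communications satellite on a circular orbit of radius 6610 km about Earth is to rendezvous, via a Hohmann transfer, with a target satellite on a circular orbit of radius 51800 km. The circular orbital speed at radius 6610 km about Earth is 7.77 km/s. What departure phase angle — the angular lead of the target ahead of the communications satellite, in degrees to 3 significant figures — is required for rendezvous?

φ = 104°

From the circular-orbit relation v² = μ/r at r = 6610 km: μ = v²r = (7.77)² × 6610 = 3.99065×10^5 km³/s².
Semi-major axis of the transfer orbit: a_t = (6610 + 51800)/2 = 29205 km.
The half-period of the transfer ellipse is t = π√(a_t³/μ) = 24820 s.
The target's mean motion on its circular orbit is ω₂ = √(μ/r₂³) = 5.358×10^-5 rad/s.
Angle swept by the target during transfer: ω₂·t = 1.330 rad = 76.20°.
Arrival is 180° from departure on the ellipse, so φ = 180° − 76.20° = 104°.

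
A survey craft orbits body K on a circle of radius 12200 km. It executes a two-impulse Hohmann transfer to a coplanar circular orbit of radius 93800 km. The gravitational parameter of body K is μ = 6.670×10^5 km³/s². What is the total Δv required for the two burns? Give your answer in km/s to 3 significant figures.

Semi-major axis of the transfer orbit: a_t = (12200 + 93800)/2 = 53000 km.
At r₁ the circular-orbit speed is v₁ = √(μ/r₁) = 7.394 km/s.
Transfer-orbit speed at r₁ (v² = μ(2/r − 1/a)): v_p = √[μ(2/r₁ − 1/a_t)] = 9.837 km/s.
First burn Δv₁ = |v_p − v₁| = 2.443 km/s.
Circular speed at r₂: v₂ = √(μ/r₂) = 2.6666 km/s.
Transfer-orbit speed at r₂: v_a = √[μ(2/r₂ − 1/a_t)] = 1.2794 km/s.
Second burn Δv₂ = |v₂ − v_a| = 1.387 km/s.
Δv = Δv₁ + Δv₂ = 2.443 + 1.387 = 3.830 km/s.

Δv = 3.83 km/s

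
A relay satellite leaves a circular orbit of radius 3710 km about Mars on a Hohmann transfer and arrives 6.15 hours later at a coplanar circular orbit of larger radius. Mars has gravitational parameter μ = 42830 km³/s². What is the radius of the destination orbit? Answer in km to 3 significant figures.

Transfer time t = 6.15 hours = 22140 s, and t = π√(a_t³/μ).
So a_t = (μ t²/π²)^(1/3) = (42830 × (22140)² / π²)^(1/3) = 12861 km.
Since a_t = (r₁ + r₂)/2, r₂ = 2a_t − r₁ = 2×12861 − 3710 = 22012 km.

r₂ = 22000 km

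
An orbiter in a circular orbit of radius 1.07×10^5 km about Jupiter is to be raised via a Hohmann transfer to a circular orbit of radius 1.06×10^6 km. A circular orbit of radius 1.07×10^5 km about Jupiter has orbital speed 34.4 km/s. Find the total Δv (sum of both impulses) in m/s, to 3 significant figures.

From the circular-orbit relation v² = μ/r at r = 1.07×10^5 km: μ = v²r = (34.4)² × 1.07×10^5 = 1.26620×10^8 km³/s².
Semi-major axis of the transfer orbit: a_t = (1.070×10^5 + 1.060×10^6)/2 = 5.835×10^5 km.
At r₁ the circular-orbit speed is v₁ = √(μ/r₁) = 34.400 km/s.
Transfer-orbit speed at r₁ (vis-viva equation): v_p = √[μ(2/r₁ − 1/a_t)] = 46.365 km/s.
First burn Δv₁ = |v_p − v₁| = 11.965 km/s.
Circular speed at r₂: v₂ = √(μ/r₂) = 10.92943 km/s.
Transfer-orbit speed at r₂: v_a = √[μ(2/r₂ − 1/a_t)] = 4.680248 km/s.
Second burn Δv₂ = |v₂ − v_a| = 6.2492 km/s.
Δv = Δv₁ + Δv₂ = 11.965 + 6.2492 = 18.21 km/s.

Δv = 18200 m/s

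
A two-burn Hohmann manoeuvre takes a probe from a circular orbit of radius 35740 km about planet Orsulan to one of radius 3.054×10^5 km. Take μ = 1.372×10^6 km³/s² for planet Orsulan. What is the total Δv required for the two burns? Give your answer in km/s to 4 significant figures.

Δv = 3.244 km/s

Transfer-ellipse semi-major axis a_t = (r₁ + r₂)/2 = (35740 + 3.054×10^5)/2 = 1.7057×10^5 km.
At r₁ the circular-orbit speed is v₁ = √(μ/r₁) = 6.196 km/s.
On the transfer ellipse at r₁, v² = μ(2/r − 1/a) gives v_p = √[μ(2/r₁ − 1/a_t)] = 8.291 km/s.
First burn Δv₁ = |v_p − v₁| = 2.095 km/s.
At r₂, v₂ = √(μ/r₂) = 2.1195 km/s.
Transfer-orbit speed at r₂: v_a = √[μ(2/r₂ − 1/a_t)] = 0.97022 km/s.
Second burn Δv₂ = |v₂ − v_a| = 1.149 km/s.
Δv = Δv₁ + Δv₂ = 2.095 + 1.149 = 3.244 km/s.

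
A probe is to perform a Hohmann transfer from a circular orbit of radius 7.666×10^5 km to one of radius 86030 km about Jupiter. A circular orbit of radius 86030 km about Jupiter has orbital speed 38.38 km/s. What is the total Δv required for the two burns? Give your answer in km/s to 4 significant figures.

Δv = 20.17 km/s

From the circular-orbit relation v² = μ/r at r = 86030 km: μ = v²r = (38.38)² × 86030 = 1.26724×10^8 km³/s².
Transfer-ellipse semi-major axis a_t = (r₁ + r₂)/2 = (7.666×10^5 + 86030)/2 = 4.26315×10^5 km.
At r₁ the circular-orbit speed is v₁ = √(μ/r₁) = 12.857 km/s.
Transfer-orbit speed at r₁ (vis-viva equation): v_a = √[μ(2/r₁ − 1/a_t)] = 5.7757 km/s.
First burn Δv₁ = |v_a − v₁| = 7.081 km/s.
At r₂, v₂ = √(μ/r₂) = 38.38 km/s.
Transfer-orbit speed at r₂: v_p = √[μ(2/r₂ − 1/a_t)] = 51.47 km/s.
Second burn Δv₂ = |v₂ − v_p| = 13.09 km/s.
Total Δv = Δv₁ + Δv₂ = 20.17 km/s.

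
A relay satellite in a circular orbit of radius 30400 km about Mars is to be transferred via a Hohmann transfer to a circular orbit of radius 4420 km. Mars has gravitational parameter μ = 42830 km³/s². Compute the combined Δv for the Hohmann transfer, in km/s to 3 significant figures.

Δv = 1.59 km/s

Semi-major axis of the transfer orbit: a_t = (30400 + 4420)/2 = 17410 km.
Circular speed at r₁: v₁ = √(μ/r₁) = √(42830/30400) = 1.187 km/s.
On the transfer ellipse at r₁, vis-viva gives v_a = √[μ(2/r₁ − 1/a_t)] = 0.5981 km/s.
First burn Δv₁ = |v_a − v₁| = 0.58890 km/s.
At r₂, v₂ = √(μ/r₂) = 3.1129 km/s.
Transfer-orbit speed at r₂: v_p = √[μ(2/r₂ − 1/a_t)] = 4.1134 km/s.
Second burn Δv₂ = |v₂ − v_p| = 1.0005 km/s.
Total Δv = Δv₁ + Δv₂ = 1.589 km/s.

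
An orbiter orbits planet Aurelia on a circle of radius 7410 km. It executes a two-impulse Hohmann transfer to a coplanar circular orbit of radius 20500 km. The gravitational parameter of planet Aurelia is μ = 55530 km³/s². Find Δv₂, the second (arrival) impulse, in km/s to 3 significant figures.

Semi-major axis of the transfer orbit: a_t = (7410 + 20500)/2 = 13955 km.
Circular speed at r = 20500 km: v_c = √(μ/r) = 1.6458 km/s.
Transfer-orbit speed at the same r (vis-viva, a = a_t): v_t = √[μ(2/r − 1/a_t)] = 1.1993 km/s.
Δv₂ = |v_t − v_c| = |1.1993 − 1.6458| = 0.4465 km/s.

Δv₂ = 0.447 km/s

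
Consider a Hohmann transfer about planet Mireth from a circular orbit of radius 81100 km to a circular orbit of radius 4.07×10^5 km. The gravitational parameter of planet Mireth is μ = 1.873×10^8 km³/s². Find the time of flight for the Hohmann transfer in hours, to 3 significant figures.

Semi-major axis of the transfer orbit: a_t = (81100 + 4.070×10^5)/2 = 2.4405×10^5 km.
By Kepler's third law the transfer-orbit period is T = 2π√(a_t³/μ), so t = T/2 = 27680 s.
Converting: 27680 s ÷ 3600 s/hour = 7.69 hours.

t = 7.69 hours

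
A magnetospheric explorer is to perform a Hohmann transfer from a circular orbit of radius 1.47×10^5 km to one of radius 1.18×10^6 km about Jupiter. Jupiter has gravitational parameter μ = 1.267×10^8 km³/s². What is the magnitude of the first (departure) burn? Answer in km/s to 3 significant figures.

The Hohmann ellipse has a_t = (r₁ + r₂)/2 = 6.635×10^5 km.
On the circular orbit at r = 1.470×10^5 km, v_c = √(μ/r) = 29.35821 km/s.
Vis-viva on the transfer ellipse at r = 1.470×10^5 km gives v_t = √[μ(2/r − 1/a_t)] = 39.15166 km/s.
Δv₁ = |v_t − v_c| = |39.15166 − 29.35821| = 9.793 km/s.

Δv₁ = 9.79 km/s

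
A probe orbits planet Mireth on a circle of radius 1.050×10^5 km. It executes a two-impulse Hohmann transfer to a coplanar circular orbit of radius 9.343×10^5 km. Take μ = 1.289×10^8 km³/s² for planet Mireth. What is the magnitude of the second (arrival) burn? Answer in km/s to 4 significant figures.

The Hohmann ellipse has a_t = (r₁ + r₂)/2 = 5.1965×10^5 km.
Circular speed at r = 9.343×10^5 km: v_c = √(μ/r) = 11.746 km/s.
Transfer-orbit speed at the same r (vis-viva, a = a_t): v_t = √[μ(2/r − 1/a_t)] = 5.2799 km/s.
Δv₂ = |v_t − v_c| = |5.2799 − 11.746| = 6.466 km/s.

Δv₂ = 6.466 km/s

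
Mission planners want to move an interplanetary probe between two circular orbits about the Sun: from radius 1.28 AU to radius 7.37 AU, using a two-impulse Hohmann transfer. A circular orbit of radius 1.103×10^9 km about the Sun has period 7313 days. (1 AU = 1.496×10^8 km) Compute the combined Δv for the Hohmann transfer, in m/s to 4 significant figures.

From Kepler's third law T² = 4π²r³/μ at r = 1.103×10^9 km, T = 7313 days = 7313 × 86400 s = 6.318432×10^8 s: μ = 4π²r³/T² = 1.32699×10^11 km³/s².
In km: r₁ = 1.28 × 1.496×10^8 = 1.91488×10^8 km; r₂ = 7.37 × 1.496×10^8 = 1.102552×10^9 km.
Transfer-ellipse semi-major axis a_t = (r₁ + r₂)/2 = (1.91488×10^8 + 1.102552×10^9)/2 = 6.4702×10^8 km.
Circular speed at r₁: v₁ = √(μ/r₁) = √(1.32699×10^11/1.91488×10^8) = 26.325 km/s.
Transfer-orbit speed at r₁ (vis-viva equation): v_p = √[μ(2/r₁ − 1/a_t)] = 34.364 km/s.
First burn Δv₁ = |v_p − v₁| = 8.039 km/s.
Circular speed at r₂: v₂ = √(μ/r₂) = 10.97 km/s.
Transfer-orbit speed at r₂: v_a = √[μ(2/r₂ − 1/a_t)] = 5.968 km/s.
Second burn Δv₂ = |v₂ − v_a| = 5.002 km/s.
Total Δv = Δv₁ + Δv₂ = 13.04 km/s.

Δv = 13040 m/s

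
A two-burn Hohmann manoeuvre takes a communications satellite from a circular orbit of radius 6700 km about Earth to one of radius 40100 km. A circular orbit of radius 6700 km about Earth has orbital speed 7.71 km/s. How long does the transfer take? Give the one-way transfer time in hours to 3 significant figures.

t = 4.95 hours

From the circular-orbit relation v² = μ/r at r = 6700 km: μ = v²r = (7.71)² × 6700 = 3.98275×10^5 km³/s².
Transfer-ellipse semi-major axis a_t = (r₁ + r₂)/2 = (6700 + 40100)/2 = 23400 km.
Half the transfer-orbit period gives t = π√(a_t³/μ) = 17820 s.
Converting: 17820 s ÷ 3600 s/hour = 4.95 hours.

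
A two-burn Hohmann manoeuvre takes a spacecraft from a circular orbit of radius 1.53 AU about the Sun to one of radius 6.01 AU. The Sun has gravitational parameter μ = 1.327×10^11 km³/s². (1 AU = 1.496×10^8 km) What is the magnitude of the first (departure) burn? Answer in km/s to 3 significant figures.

Δv₁ = 6.32 km/s

In km: r₁ = 1.53 × 1.496×10^8 = 2.28888×10^8 km; r₂ = 6.01 × 1.496×10^8 = 8.99096×10^8 km.
Transfer-ellipse semi-major axis a_t = (r₁ + r₂)/2 = (2.28888×10^8 + 8.99096×10^8)/2 = 5.63992×10^8 km.
On the circular orbit at r = 2.28888×10^8 km, v_c = √(μ/r) = 24.078 km/s.
Vis-viva on the transfer ellipse at r = 2.28888×10^8 km gives v_t = √[μ(2/r − 1/a_t)] = 30.401 km/s.
Δv₁ = |v_t − v_c| = |30.401 − 24.078| = 6.323 km/s.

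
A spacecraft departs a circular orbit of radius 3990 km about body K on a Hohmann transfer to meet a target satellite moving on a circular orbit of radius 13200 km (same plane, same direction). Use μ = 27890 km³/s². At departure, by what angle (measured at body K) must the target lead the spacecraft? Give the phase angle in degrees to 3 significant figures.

φ = 85.4°

The Hohmann ellipse has a_t = (r₁ + r₂)/2 = 8595 km.
Transfer time t = π√(a_t³/μ) = 14990 s.
Target angular speed ω₂ = √(μ/r₂³) = 1.1012×10^-4 rad/s.
Angle swept by the target during transfer: ω₂·t = 1.6507 rad = 94.58°.
Arrival is 180° from departure on the ellipse, so φ = 180° − 94.58° = 85.4°.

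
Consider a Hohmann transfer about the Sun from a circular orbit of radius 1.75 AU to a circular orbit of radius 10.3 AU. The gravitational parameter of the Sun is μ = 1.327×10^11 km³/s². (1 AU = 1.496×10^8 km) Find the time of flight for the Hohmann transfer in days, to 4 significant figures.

In km: r₁ = 1.75 × 1.496×10^8 = 2.618×10^8 km; r₂ = 10.3 × 1.496×10^8 = 1.54088×10^9 km.
Semi-major axis of the transfer orbit: a_t = (2.618×10^8 + 1.54088×10^9)/2 = 9.0134×10^8 km.
Half the transfer-orbit period gives t = π√(a_t³/μ) = 2.334×10^8 s.
Converting: 2.334×10^8 s ÷ 86400 s/day = 2701 days.

t = 2701 days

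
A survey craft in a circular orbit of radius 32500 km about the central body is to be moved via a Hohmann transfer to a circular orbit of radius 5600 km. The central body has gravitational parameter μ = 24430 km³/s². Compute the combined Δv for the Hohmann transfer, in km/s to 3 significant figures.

Transfer-ellipse semi-major axis a_t = (r₁ + r₂)/2 = (32500 + 5600)/2 = 19050 km.
At r₁ the circular-orbit speed is v₁ = √(μ/r₁) = 0.8670 km/s.
On the transfer ellipse at r₁, vis-viva gives v_a = √[μ(2/r₁ − 1/a_t)] = 0.4701 km/s.
First burn Δv₁ = |v_a − v₁| = 0.3969 km/s.
At r₂, v₂ = √(μ/r₂) = 2.0886599 km/s.
Transfer-orbit speed at r₂: v_p = √[μ(2/r₂ − 1/a_t)] = 2.7281102 km/s.
Second burn Δv₂ = |v₂ − v_p| = 0.6395 km/s.
Total Δv = Δv₁ + Δv₂ = 1.036 km/s.

Δv = 1.04 km/s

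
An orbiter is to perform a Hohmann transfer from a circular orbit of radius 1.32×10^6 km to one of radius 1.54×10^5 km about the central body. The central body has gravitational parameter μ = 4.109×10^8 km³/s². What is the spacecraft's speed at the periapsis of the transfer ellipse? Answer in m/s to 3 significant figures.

v = 69100 m/s

Semi-major axis of the transfer orbit: a_t = (1.320×10^6 + 1.540×10^5)/2 = 7.370×10^5 km.
At periapsis, r = 1.540×10^5 km.
Applying v² = μ(2/r − 1/a_t): v = 69.13 km/s.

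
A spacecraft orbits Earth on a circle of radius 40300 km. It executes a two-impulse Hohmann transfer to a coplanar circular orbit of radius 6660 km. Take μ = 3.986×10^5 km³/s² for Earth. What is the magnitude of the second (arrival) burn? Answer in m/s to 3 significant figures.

Semi-major axis of the transfer orbit: a_t = (40300 + 6660)/2 = 23480 km.
On the circular orbit at r = 6660 km, v_c = √(μ/r) = 7.7363 km/s.
Vis-viva on the transfer ellipse at r = 6660 km gives v_t = √[μ(2/r − 1/a_t)] = 10.135 km/s.
Δv₂ = |v_t − v_c| = |10.135 − 7.7363| = 2.399 km/s.

Δv₂ = 2400 m/s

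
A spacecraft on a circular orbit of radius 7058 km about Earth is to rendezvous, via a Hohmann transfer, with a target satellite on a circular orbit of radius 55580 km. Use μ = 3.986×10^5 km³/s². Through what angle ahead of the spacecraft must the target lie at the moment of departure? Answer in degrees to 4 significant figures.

Semi-major axis of the transfer orbit: a_t = (7058 + 55580)/2 = 31319 km.
Transfer time t = π√(a_t³/μ) = 27580 s.
The target's mean motion on its circular orbit is ω₂ = √(μ/r₂³) = 4.8183×10^-5 rad/s.
Angle swept by the target during transfer: ω₂·t = 1.3289 rad = 76.14°.
Arrival is 180° from departure on the ellipse, so φ = 180° − 76.14° = 103.9°.

φ = 103.9°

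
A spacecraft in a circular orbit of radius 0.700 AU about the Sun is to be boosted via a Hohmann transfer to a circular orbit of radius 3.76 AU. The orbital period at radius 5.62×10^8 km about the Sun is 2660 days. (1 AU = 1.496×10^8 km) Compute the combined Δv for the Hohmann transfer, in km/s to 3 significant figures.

From Kepler's third law T² = 4π²r³/μ at r = 5.62×10^8 km, T = 2660 days = 2660 × 86400 s = 2.29824×10^8 s: μ = 4π²r³/T² = 1.32672×10^11 km³/s².
In km: r₁ = 0.700 × 1.496×10^8 = 1.0472×10^8 km; r₂ = 3.76 × 1.496×10^8 = 5.62496×10^8 km.
Transfer-ellipse semi-major axis a_t = (r₁ + r₂)/2 = (1.0472×10^8 + 5.62496×10^8)/2 = 3.33608×10^8 km.
At r₁ the circular-orbit speed is v₁ = √(μ/r₁) = 35.5938 km/s.
Transfer-orbit speed at r₁ (vis-viva equation): v_p = √[μ(2/r₁ − 1/a_t)] = 46.2185 km/s.
First burn Δv₁ = |v_p − v₁| = 10.625 km/s.
At r₂, v₂ = √(μ/r₂) = 15.3578 km/s.
Transfer-orbit speed at r₂: v_a = √[μ(2/r₂ − 1/a_t)] = 8.60450 km/s.
Second burn Δv₂ = |v₂ − v_a| = 6.7533 km/s.
Total Δv = Δv₁ + Δv₂ = 17.38 km/s.

Δv = 17.4 km/s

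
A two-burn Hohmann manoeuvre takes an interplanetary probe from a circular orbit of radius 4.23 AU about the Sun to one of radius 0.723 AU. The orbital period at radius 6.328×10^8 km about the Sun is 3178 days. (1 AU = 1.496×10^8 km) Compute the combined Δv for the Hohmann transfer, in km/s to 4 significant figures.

Δv = 17.41 km/s

From Kepler's third law T² = 4π²r³/μ at r = 6.328×10^8 km, T = 3178 days = 3178 × 86400 s = 2.745792×10^8 s: μ = 4π²r³/T² = 1.32686×10^11 km³/s².
In km: r₁ = 4.23 × 1.496×10^8 = 6.32808×10^8 km; r₂ = 0.723 × 1.496×10^8 = 1.081608×10^8 km.
Semi-major axis of the transfer orbit: a_t = (6.32808×10^8 + 1.081608×10^8)/2 = 3.704844×10^8 km.
At r₁ the circular-orbit speed is v₁ = √(μ/r₁) = 14.48 km/s.
Transfer-orbit speed at r₁ (vis-viva): v_a = √[μ(2/r₁ − 1/a_t)] = 7.824 km/s.
First burn Δv₁ = |v_a − v₁| = 6.656 km/s.
At r₂, v₂ = √(μ/r₂) = 35.02 km/s.
Transfer-orbit speed at r₂: v_p = √[μ(2/r₂ − 1/a_t)] = 45.77 km/s.
Second burn Δv₂ = |v₂ − v_p| = 10.75 km/s.
Total Δv = Δv₁ + Δv₂ = 17.41 km/s.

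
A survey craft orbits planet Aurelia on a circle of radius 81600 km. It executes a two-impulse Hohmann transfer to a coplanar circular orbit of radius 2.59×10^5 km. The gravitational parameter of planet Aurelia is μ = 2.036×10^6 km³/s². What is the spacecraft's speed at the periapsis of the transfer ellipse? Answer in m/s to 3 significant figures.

v = 6160 m/s

Transfer-ellipse semi-major axis a_t = (r₁ + r₂)/2 = (81600 + 2.590×10^5)/2 = 1.703×10^5 km.
The periapsis of the transfer ellipse is at r = 81600 km.
From the vis-viva equation, v = √[μ(2/r − 1/a_t)] = 6.160 km/s.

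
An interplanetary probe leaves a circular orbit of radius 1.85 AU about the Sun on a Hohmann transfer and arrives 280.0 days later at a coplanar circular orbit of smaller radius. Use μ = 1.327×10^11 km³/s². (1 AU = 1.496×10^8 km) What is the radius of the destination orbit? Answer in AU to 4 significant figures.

r₂ = 0.8091 AU

In km: r₁ = 1.85 × 1.496×10^8 = 2.7676×10^8 km.
Transfer time t = 280.0 days = 2.4192×10^7 s, and t = π√(a_t³/μ).
So a_t = (μ t²/π²)^(1/3) = (1.327×10^11 × (2.4192×10^7)² / π²)^(1/3) = 1.9890×10^8 km.
Since a_t = (r₁ + r₂)/2, r₂ = 2a_t − r₁ = 2×1.9890×10^8 − 2.7676×10^8 = 1.2104×10^8 km.
In AU: r₂ = 1.2104×10^8 / 1.496×10^8 = 0.8091 AU.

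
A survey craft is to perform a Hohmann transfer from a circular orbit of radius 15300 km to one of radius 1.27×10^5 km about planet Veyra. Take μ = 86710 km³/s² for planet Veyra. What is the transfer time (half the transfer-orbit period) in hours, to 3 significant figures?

Semi-major axis of the transfer orbit: a_t = (15300 + 1.270×10^5)/2 = 71150 km.
By Kepler's third law the transfer-orbit period is T = 2π√(a_t³/μ), so t = T/2 = 2.0248×10^5 s.
Converting: 2.0248×10^5 s ÷ 3600 s/hour = 56.2 hours.

t = 56.2 hours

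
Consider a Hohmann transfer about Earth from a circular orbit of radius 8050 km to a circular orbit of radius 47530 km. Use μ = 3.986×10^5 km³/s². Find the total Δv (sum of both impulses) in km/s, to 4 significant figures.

The Hohmann ellipse has a_t = (r₁ + r₂)/2 = 27790 km.
Circular speed at r₁: v₁ = √(μ/r₁) = √(3.986×10^5/8050) = 7.037 km/s.
Transfer-orbit speed at r₁ (vis-viva): v_p = √[μ(2/r₁ − 1/a_t)] = 9.203 km/s.
First burn Δv₁ = |v_p − v₁| = 2.166 km/s.
At r₂, v₂ = √(μ/r₂) = 2.896 km/s.
Transfer-orbit speed at r₂: v_a = √[μ(2/r₂ − 1/a_t)] = 1.559 km/s.
Second burn Δv₂ = |v₂ − v_a| = 1.337 km/s.
Total Δv = Δv₁ + Δv₂ = 3.503 km/s.

Δv = 3.503 km/s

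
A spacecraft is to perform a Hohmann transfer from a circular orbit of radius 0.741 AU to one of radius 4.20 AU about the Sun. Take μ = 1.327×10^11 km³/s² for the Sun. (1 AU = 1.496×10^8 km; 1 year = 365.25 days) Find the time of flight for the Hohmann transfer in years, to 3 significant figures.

In km: r₁ = 0.741 × 1.496×10^8 = 1.108536×10^8 km; r₂ = 4.20 × 1.496×10^8 = 6.2832×10^8 km.
The Hohmann ellipse has a_t = (r₁ + r₂)/2 = 3.695868×10^8 km.
Transfer time t = π√(a_t³/μ) = π√((3.695868×10^8)³ / 1.327×10^11) = 6.128×10^7 s.
Converting: 6.128×10^7 s ÷ 3.15576×10^7 s/year (365.25 × 86400) = 1.94 years.

t = 1.94 years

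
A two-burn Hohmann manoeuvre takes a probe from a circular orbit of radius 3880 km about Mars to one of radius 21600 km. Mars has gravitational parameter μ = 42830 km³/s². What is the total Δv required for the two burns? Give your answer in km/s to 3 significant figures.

The Hohmann ellipse has a_t = (r₁ + r₂)/2 = 12740 km.
Circular speed at r₁: v₁ = √(μ/r₁) = √(42830/3880) = 3.322 km/s.
On the transfer ellipse at r₁, v² = μ(2/r − 1/a) gives v_p = √[μ(2/r₁ − 1/a_t)] = 4.326 km/s.
First burn Δv₁ = |v_p − v₁| = 1.004 km/s.
At r₂, v₂ = √(μ/r₂) = 1.4081 km/s.
Transfer-orbit speed at r₂: v_a = √[μ(2/r₂ − 1/a_t)] = 0.77710 km/s.
Second burn Δv₂ = |v₂ − v_a| = 0.6310 km/s.
Total Δv = Δv₁ + Δv₂ = 1.635 km/s.

Δv = 1.63 km/s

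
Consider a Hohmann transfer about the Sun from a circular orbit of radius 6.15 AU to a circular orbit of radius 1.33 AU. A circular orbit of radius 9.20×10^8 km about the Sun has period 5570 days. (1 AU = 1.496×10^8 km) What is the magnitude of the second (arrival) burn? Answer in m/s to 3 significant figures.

Δv₂ = 7290 m/s

From Kepler's third law T² = 4π²r³/μ at r = 9.20×10^8 km, T = 5570 days = 5570 × 86400 s = 4.81248×10^8 s: μ = 4π²r³/T² = 1.32735×10^11 km³/s².
In km: r₁ = 6.15 × 1.496×10^8 = 9.2004×10^8 km; r₂ = 1.33 × 1.496×10^8 = 1.98968×10^8 km.
Transfer-ellipse semi-major axis a_t = (r₁ + r₂)/2 = (9.2004×10^8 + 1.98968×10^8)/2 = 5.59504×10^8 km.
On the circular orbit at r = 1.98968×10^8 km, v_c = √(μ/r) = 25.829 km/s.
Transfer-orbit speed at the same r (vis-viva, a = a_t): v_t = √[μ(2/r − 1/a_t)] = 33.121 km/s.
Δv₂ = |v_t − v_c| = |33.121 − 25.829| = 7.292 km/s.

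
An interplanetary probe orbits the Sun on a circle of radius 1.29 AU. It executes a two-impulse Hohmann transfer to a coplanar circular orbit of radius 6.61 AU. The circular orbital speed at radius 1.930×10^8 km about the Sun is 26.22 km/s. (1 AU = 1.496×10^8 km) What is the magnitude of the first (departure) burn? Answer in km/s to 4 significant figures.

From the circular-orbit relation v² = μ/r at r = 1.930×10^8 km: μ = v²r = (26.22)² × 1.930×10^8 = 1.32685×10^11 km³/s².
In km: r₁ = 1.29 × 1.496×10^8 = 1.92984×10^8 km; r₂ = 6.61 × 1.496×10^8 = 9.88856×10^8 km.
The Hohmann ellipse has a_t = (r₁ + r₂)/2 = 5.9092×10^8 km.
On the circular orbit at r = 1.92984×10^8 km, v_c = √(μ/r) = 26.221 km/s.
Vis-viva on the transfer ellipse at r = 1.92984×10^8 km gives v_t = √[μ(2/r − 1/a_t)] = 33.920 km/s.
Δv₁ = |v_t − v_c| = |33.920 − 26.221| = 7.699 km/s.

Δv₁ = 7.699 km/s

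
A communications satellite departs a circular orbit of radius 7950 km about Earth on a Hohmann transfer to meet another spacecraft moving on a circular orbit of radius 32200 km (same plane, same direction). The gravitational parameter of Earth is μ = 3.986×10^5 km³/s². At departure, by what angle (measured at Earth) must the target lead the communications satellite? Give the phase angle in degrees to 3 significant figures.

The Hohmann ellipse has a_t = (r₁ + r₂)/2 = 20075 km.
Transfer time t = π√(a_t³/μ) = 14153.5 s.
The target's mean motion on its circular orbit is ω₂ = √(μ/r₂³) = 1.09266×10^-4 rad/s.
Angle swept by the target during transfer: ω₂·t = 1.5465 rad = 88.61°.
Arrival is 180° from departure on the ellipse, so φ = 180° − 88.61° = 91.4°.

φ = 91.4°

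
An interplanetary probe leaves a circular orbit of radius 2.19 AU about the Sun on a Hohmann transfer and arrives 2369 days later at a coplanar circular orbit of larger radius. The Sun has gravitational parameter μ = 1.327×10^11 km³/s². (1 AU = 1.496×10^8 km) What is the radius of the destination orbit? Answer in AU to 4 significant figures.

r₂ = 8.851 AU

In km: r₁ = 2.19 × 1.496×10^8 = 3.27624×10^8 km.
Transfer time t = 2369 days = 2.046816×10^8 s, and t = π√(a_t³/μ).
So a_t = (μ t²/π²)^(1/3) = (1.327×10^11 × (2.046816×10^8)² / π²)^(1/3) = 8.2587×10^8 km.
Since a_t = (r₁ + r₂)/2, r₂ = 2a_t − r₁ = 2×8.2587×10^8 − 3.27624×10^8 = 1.324116×10^9 km.
In AU: r₂ = 1.324116×10^9 / 1.496×10^8 = 8.851 AU.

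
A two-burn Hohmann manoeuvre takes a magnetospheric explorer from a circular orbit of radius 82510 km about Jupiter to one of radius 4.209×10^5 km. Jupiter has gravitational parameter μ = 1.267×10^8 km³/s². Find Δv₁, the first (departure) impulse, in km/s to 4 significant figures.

The Hohmann ellipse has a_t = (r₁ + r₂)/2 = 2.51705×10^5 km.
On the circular orbit at r = 82510 km, v_c = √(μ/r) = 39.186 km/s.
Transfer-orbit speed at the same r (vis-viva, a = a_t): v_t = √[μ(2/r − 1/a_t)] = 50.673 km/s.
Δv₁ = |v_t − v_c| = |50.673 − 39.186| = 11.49 km/s.

Δv₁ = 11.49 km/s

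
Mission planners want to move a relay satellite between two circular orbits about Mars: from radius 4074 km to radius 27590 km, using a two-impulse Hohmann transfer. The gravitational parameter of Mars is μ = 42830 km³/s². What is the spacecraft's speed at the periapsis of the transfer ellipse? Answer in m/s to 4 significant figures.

v = 4280 m/s

The Hohmann ellipse has a_t = (r₁ + r₂)/2 = 15832 km.
The periapsis of the transfer ellipse is at r = 4074 km.
Applying v² = μ(2/r − 1/a_t): v = 4.280 km/s.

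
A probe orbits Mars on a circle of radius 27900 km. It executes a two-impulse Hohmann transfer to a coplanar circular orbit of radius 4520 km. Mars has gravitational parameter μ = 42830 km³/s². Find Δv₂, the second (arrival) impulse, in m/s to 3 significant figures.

Δv₂ = 960 m/s

Transfer-ellipse semi-major axis a_t = (r₁ + r₂)/2 = (27900 + 4520)/2 = 16210 km.
On the circular orbit at r = 4520 km, v_c = √(μ/r) = 3.0783 km/s.
Vis-viva on the transfer ellipse at r = 4520 km gives v_t = √[μ(2/r − 1/a_t)] = 4.0385 km/s.
Δv₂ = |v_t − v_c| = |4.0385 − 3.0783| = 0.9602 km/s.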